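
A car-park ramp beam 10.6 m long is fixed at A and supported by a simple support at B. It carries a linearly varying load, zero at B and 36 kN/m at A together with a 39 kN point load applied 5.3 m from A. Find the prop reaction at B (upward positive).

R_B = 50.35 kN

Remove the prop at B; the released (primary) structure is a cantilever built in at A.
Downward deflection at the released point B due to the loads:
  triangular load, peak 36 at the fixed end: w₀L⁴/(30EI) = 15150/EI
  point load 39 at a = 5.3: Pa²(3L − a)/(6EI) = 4839/EI
  δ_0 = 19988/EI
Tip deflection under a unit load at B: L³/(3EI) = 397/EI.
Compatibility at B: δ_0 − R_B·δ_{BB} = 0, so R_B = 19988/397 = 50.35 kN.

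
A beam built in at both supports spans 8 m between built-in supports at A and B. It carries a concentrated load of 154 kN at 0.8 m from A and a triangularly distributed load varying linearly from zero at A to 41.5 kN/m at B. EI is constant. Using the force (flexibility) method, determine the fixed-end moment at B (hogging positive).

Release both end moments; the primary structure is a simply-supported span AB with redundants M_A and M_B.
End rotations of the released simple span under the applied load (×1/EI):
  at A: point load 154 at a = 0.8: Pab(L + b)/(6LEI) = 280.9/EI
  at B: point load 154 at a = 0.8: Pab(L + a)/(6LEI) = 162.6/EI
  at A: triangular load, peak 41.5: 7w₀L³/(360EI) = 413.2/EI
  at B: triangular load, peak 41.5: w₀L³/(45EI) = 472.2/EI
  θ_A0 = 694.1/EI,  θ_B0 = 634.8/EI
Flexibility coefficients: a unit moment at one end gives L/(3EI) there and L/(6EI) at the far end, so f₁₁ = f₂₂ = 2.667/EI and f₁₂ = f₂₁ = 1.333/EI.
Compatibility — zero rotation at each built-in end:
  2.667 M_A + 1.333 M_B = 694.1
  1.333 M_A + 2.667 M_B = 634.8
Solving the pair gives M_A = 188.3 kN·m and M_B = 143.9 kN·m (hogging).

M_B = 143.9 kN·m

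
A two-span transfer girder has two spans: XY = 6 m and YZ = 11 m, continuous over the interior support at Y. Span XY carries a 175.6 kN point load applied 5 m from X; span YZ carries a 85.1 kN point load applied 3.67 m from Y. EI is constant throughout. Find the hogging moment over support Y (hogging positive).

Take M_Y as the redundant. Released structure: two simple spans XY and YZ with a hinge at Y.
Rotations at Y on the released spans (each span's end-slope, ×1/EI):
  span XY: point load 175.6 at a = 5: Pab(L + a)/(6LEI) = 268.3/EI
  span YZ: point load 85.1 at a = 3.67: Pab(L + b)/(6LEI) = 635.8/EI
  relative rotation θ_0 = (268.3 + 635.8)/EI = 904.1/EI
A unit hogging moment at Y produces rotation L₁/(3EI) + L₂/(3EI) = 5.667/EI.
Compatibility: M_Y·(L₁+L₂)/(3EI) = θ_0, giving M_Y = 159.5 kN·m (hogging).

M_Y = 159.5 kN·m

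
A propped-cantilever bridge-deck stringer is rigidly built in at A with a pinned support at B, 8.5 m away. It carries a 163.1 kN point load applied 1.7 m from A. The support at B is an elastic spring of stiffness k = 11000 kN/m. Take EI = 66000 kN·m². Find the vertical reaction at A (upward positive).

R_A = 154.2 kN

Release the roller at B. Primary structure: cantilever fixed at A.
Primary-structure tip deflection at B by superposition:
  point load 163.1 at a = 1.7: Pa²(3L − a)/(6EI) = 1870/EI
Tip deflection under a unit load at B: L³/(3EI) = 204.7/EI.
With EI = 66000 kN·m²: δ_0 = 0.028329 m and δ_{BB} = 0.003102 m/kN.
Compatibility — the spring shortens by R_B/k under the reaction it provides: δ_0 − R_B·δ_{BB} = R_B/k. With 1/k = 0.000091 m/kN, R_B = δ_0 / (δ_{BB} + 1/k) = 0.028329 / (0.003102 + 0.000091) = 8.874 kN.
Vertical equilibrium: R_A = ΣP − R_B = 163.1 − 8.874 = 154.2 kN.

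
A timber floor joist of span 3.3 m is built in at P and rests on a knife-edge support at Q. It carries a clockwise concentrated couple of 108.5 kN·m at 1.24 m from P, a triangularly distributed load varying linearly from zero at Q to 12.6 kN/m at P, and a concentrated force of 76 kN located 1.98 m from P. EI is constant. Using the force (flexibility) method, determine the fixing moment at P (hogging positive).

M_P = 60.45 kN·m

Choose R_Q as the redundant. The primary structure is the cantilever fixed at P.
Deflection at Q on the released cantilever, summing each load's contribution:
  clockwise couple 108.5 at a = 1.24: M₀a(2L − a)/(2EI) = 360.6/EI
  triangular load, peak 12.6 at the fixed end: w₀L⁴/(30EI) = 49.81/EI
  point load 76 at a = 1.98: Pa²(3L − a)/(6EI) = 393.3/EI
  δ_0 = 803.7/EI
Flexibility coefficient — unit upward force at Q: δ_{QQ} = L³/(3EI) = 11.98/EI.
The prop prevents deflection at Q: R_Q = δ_0/δ_{QQ} = 803.7/11.98 = 67.09 kN.
Moment equilibrium about P: M_P = Σ(load moments about P) − R_Q·L = 281.8 − 67.09×3.3 = 60.45 kN·m.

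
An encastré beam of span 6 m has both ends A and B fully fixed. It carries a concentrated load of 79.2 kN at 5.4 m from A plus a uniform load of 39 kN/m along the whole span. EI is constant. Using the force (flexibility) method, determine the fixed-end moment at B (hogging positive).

M_B = 155.5 kN·m

Release both end moments; the primary structure is a simply-supported span AB with redundants M_A and M_B.
Simple-span end rotations at A and B under the given loads:
  at A: point load 79.2 at a = 5.4: Pab(L + b)/(6LEI) = 47.04/EI
  at B: point load 79.2 at a = 5.4: Pab(L + a)/(6LEI) = 81.26/EI
  at A: UDL 39: wL³/(24EI) = 351/EI
  at B: UDL 39: wL³/(24EI) = 351/EI
  θ_A0 = 398/EI,  θ_B0 = 432.3/EI
Flexibility coefficients: a unit moment at one end gives L/(3EI) there and L/(6EI) at the far end, so f₁₁ = f₂₂ = 2/EI and f₁₂ = f₂₁ = 1/EI.
Compatibility — zero rotation at each built-in end:
  2 M_A + 1 M_B = 398
  1 M_A + 2 M_B = 432.3
Solving the pair gives M_A = 121.3 kN·m and M_B = 155.5 kN·m (hogging).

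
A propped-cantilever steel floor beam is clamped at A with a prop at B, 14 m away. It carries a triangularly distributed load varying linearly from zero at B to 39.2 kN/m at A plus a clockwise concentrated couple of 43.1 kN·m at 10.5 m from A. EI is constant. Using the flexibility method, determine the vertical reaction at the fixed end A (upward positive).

Choose R_B as the redundant. The primary structure is the cantilever fixed at A.
Free-end deflection of the primary structure under the applied loading (downward +):
  triangular load, peak 39.2 at the fixed end: w₀L⁴/(30EI) = 50197/EI
  clockwise couple 43.1 at a = 10.5: M₀a(2L − a)/(2EI) = 3960/EI
  δ_0 = 54157/EI
Tip deflection under a unit load at B: L³/(3EI) = 914.7/EI.
Compatibility at B: δ_0 − R_B·δ_{BB} = 0, so R_B = 54157/914.7 = 59.21 kN.
Vertical equilibrium: R_A = ΣP − R_B = 274.4 − 59.21 = 215.2 kN.

R_A = 215.2 kN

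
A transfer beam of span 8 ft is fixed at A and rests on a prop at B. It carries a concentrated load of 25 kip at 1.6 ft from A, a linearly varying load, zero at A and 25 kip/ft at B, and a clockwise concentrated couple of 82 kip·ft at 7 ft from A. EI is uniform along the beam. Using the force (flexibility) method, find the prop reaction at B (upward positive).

R_B = 71.53 kip

Release the roller at B. Primary structure: cantilever fixed at A.
Downward deflection at the released point B due to the loads:
  point load 25 at a = 1.6: Pa²(3L − a)/(6EI) = 238.9/EI
  triangular load, peak 25 at the free end: 11w₀L⁴/(120EI) = 9387/EI
  clockwise couple 82 at a = 7: M₀a(2L − a)/(2EI) = 2583/EI
  δ_0 = 12209/EI
Flexibility coefficient — unit upward force at B: δ_{BB} = L³/(3EI) = 170.7/EI.
The prop prevents deflection at B: R_B = δ_0/δ_{BB} = 12209/170.7 = 71.53 kip.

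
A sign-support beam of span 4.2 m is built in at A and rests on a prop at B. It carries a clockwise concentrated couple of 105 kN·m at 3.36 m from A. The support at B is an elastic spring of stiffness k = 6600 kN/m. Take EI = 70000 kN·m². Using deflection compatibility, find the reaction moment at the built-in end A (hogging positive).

M_A = -0.7739 kN·m

Choose R_B as the redundant. The primary structure is the cantilever fixed at A.
Deflection at B on the released cantilever, summing each load's contribution:
  clockwise couple 105 at a = 3.36: M₀a(2L − a)/(2EI) = 889.1/EI
Flexibility coefficient — unit upward force at B: δ_{BB} = L³/(3EI) = 24.7/EI.
With EI = 70000 kN·m²: δ_0 = 0.012701 m and δ_{BB} = 0.000353 m/kN.
Compatibility — the spring shortens by R_B/k under the reaction it provides: δ_0 − R_B·δ_{BB} = R_B/k. With 1/k = 0.000152 m/kN, R_B = δ_0 / (δ_{BB} + 1/k) = 0.012701 / (0.000353 + 0.000152) = 25.18 kN.
Moment equilibrium about A: M_A = Σ(load moments about A) − R_B·L = 105 − 25.18×4.2 = -0.7739 kN·m.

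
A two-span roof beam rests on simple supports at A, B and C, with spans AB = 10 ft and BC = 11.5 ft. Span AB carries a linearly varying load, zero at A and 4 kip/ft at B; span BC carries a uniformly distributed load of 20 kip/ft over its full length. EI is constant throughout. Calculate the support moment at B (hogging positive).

Release continuity at B by inserting a hinge; the redundant is the internal moment M_B. The primary structure is two simply-supported spans AB and BC.
End slopes at the hinge B, treating each span as simply supported:
  span AB: triangular load, peak 4: w₀L³/(45EI) = 88.89/EI
  span BC: UDL 20: wL³/(24EI) = 1267/EI
  relative rotation θ_0 = (88.89 + 1267)/EI = 1356/EI
A unit hogging moment at B produces rotation L₁/(3EI) + L₂/(3EI) = 7.167/EI.
Slope continuity at B: θ_0 = M_B·7.167/EI, so M_B = 1356/7.167 = 189.2 kip·ft (hogging).

M_B = 189.2 kip·ft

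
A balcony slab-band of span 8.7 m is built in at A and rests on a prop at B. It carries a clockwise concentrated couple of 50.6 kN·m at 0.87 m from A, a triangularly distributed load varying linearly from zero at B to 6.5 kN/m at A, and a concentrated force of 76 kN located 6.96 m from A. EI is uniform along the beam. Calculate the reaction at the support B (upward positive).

Remove the prop at B; the released (primary) structure is a cantilever built in at A.
Primary-structure tip deflection at B by superposition:
  clockwise couple 50.6 at a = 0.87: M₀a(2L − a)/(2EI) = 363.8/EI
  triangular load, peak 6.5 at the fixed end: w₀L⁴/(30EI) = 1241/EI
  point load 76 at a = 6.96: Pa²(3L − a)/(6EI) = 11744/EI
  δ_0 = 13349/EI
Tip deflection under a unit load at B: L³/(3EI) = 219.5/EI.
Compatibility at B: δ_0 − R_B·δ_{BB} = 0, so R_B = 13349/219.5 = 60.82 kN.

R_B = 60.82 kN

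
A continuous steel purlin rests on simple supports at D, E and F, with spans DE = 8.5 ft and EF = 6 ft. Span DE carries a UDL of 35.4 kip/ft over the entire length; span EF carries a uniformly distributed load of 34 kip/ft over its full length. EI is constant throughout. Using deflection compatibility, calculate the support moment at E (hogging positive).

Take M_E as the redundant. Released structure: two simple spans DE and EF with a hinge at E.
Rotations at E on the released spans (each span's end-slope, ×1/EI):
  span DE: UDL 35.4: wL³/(24EI) = 905.8/EI
  span EF: UDL 34: wL³/(24EI) = 306/EI
  relative rotation θ_0 = (905.8 + 306)/EI = 1212/EI
A unit hogging moment at E produces rotation L₁/(3EI) + L₂/(3EI) = 4.833/EI.
Compatibility: M_E·(L₁+L₂)/(3EI) = θ_0, giving M_E = 250.7 kip·ft (hogging).

M_E = 250.7 kip·ft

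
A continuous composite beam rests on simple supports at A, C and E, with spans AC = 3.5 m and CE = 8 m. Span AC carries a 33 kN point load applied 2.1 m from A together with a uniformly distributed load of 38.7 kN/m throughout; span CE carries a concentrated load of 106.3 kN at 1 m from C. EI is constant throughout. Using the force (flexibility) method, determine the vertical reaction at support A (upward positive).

Take M_C as the redundant. Released structure: two simple spans AC and CE with a hinge at C.
End slopes at the hinge C, treating each span as simply supported:
  span AC: point load 33 at a = 2.1: Pab(L + a)/(6LEI) = 25.87/EI
  span AC: UDL 38.7: wL³/(24EI) = 69.14/EI
  span CE: point load 106.3 at a = 1: Pab(L + b)/(6LEI) = 232.5/EI
  relative rotation θ_0 = (95.01 + 232.5)/EI = 327.5/EI
A unit hogging moment at C produces rotation L₁/(3EI) + L₂/(3EI) = 3.833/EI.
Compatibility: M_C·(L₁+L₂)/(3EI) = θ_0, giving M_C = 85.45 kN·m (hogging).
Span AC, ΣM about A with M_C applied at C: R_C^{AC}·3.5 = 306.3 + 85.45, so R_C^{AC} = 111.9 kN and R_A = 168.4 − 111.9 = 56.51 kN.

R_A = 56.51 kN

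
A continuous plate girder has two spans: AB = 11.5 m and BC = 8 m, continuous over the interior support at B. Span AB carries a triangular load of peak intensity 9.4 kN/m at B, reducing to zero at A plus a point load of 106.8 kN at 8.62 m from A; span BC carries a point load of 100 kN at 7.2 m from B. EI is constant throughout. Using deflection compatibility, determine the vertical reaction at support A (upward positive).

Take M_B as the redundant. Released structure: two simple spans AB and BC with a hinge at B.
End slopes at the hinge B, treating each span as simply supported:
  span AB: triangular load, peak 9.4: w₀L³/(45EI) = 317.7/EI
  span AB: point load 106.8 at a = 8.62: Pab(L + a)/(6LEI) = 773.1/EI
  span BC: point load 100 at a = 7.2: Pab(L + b)/(6LEI) = 105.6/EI
  relative rotation θ_0 = (1091 + 105.6)/EI = 1196/EI
A unit hogging moment at B produces rotation L₁/(3EI) + L₂/(3EI) = 6.5/EI.
Compatibility: M_B·(L₁+L₂)/(3EI) = θ_0, giving M_B = 184.1 kN·m (hogging).
Span AB, ΣM about A with M_B applied at B: R_B^{AB}·11.5 = 1335 + 184.1, so R_B^{AB} = 132.1 kN and R_A = 160.8 − 132.1 = 28.76 kN.

R_A = 28.76 kN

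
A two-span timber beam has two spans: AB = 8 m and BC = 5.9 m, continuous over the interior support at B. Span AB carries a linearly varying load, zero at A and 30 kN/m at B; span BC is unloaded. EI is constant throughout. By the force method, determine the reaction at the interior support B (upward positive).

R_B = 101.7 kN

Take M_B as the redundant. Released structure: two simple spans AB and BC with a hinge at B.
Discontinuity in slope at B on the released structure — sum the simple-span end rotations:
  span AB: triangular load, peak 30: w₀L³/(45EI) = 341.3/EI
  relative rotation θ_0 = (341.3 + 0)/EI = 341.3/EI
A unit hogging moment at B produces rotation L₁/(3EI) + L₂/(3EI) = 4.633/EI.
Compatibility: M_B·(L₁+L₂)/(3EI) = θ_0, giving M_B = 73.67 kN·m (hogging).
Span AB, ΣM about A with M_B applied at B: R_B^{AB}·8 = 640 + 73.67, so R_B^{AB} = 89.21 kN and R_A = 120 − 89.21 = 30.79 kN.
Span BC, ΣM about C: R_B^{BC}·5.9 = 0 + 73.67, so R_B^{BC} = 12.49 kN and R_C = 0 − 12.49 = -12.49 kN.
R_B = 89.21 + 12.49 = 101.7 kN.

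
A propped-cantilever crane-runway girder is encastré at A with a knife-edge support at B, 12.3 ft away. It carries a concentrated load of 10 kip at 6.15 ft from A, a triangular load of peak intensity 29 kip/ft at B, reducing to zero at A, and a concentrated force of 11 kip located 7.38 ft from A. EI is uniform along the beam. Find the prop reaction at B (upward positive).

R_B = 106 kip

Release the roller at B. Primary structure: cantilever fixed at A.
Deflection at B on the released cantilever, summing each load's contribution:
  point load 10 at a = 6.15: Pa²(3L − a)/(6EI) = 1938/EI
  triangular load, peak 29 at the free end: 11w₀L⁴/(120EI) = 60846/EI
  point load 11 at a = 7.38: Pa²(3L − a)/(6EI) = 2948/EI
  δ_0 = 65732/EI
Tip deflection under a unit load at B: L³/(3EI) = 620.3/EI.
The prop prevents deflection at B: R_B = δ_0/δ_{BB} = 65732/620.3 = 106 kip.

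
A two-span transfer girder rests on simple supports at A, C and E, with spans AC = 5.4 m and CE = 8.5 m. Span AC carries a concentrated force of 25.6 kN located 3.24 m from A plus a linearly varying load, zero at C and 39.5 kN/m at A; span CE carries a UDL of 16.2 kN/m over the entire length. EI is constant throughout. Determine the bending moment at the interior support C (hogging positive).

Take M_C as the redundant. Released structure: two simple spans AC and CE with a hinge at C.
Discontinuity in slope at C on the released structure — sum the simple-span end rotations:
  span AC: point load 25.6 at a = 3.24: Pab(L + a)/(6LEI) = 47.78/EI
  span AC: triangular load, peak 39.5: 7w₀L³/(360EI) = 120.9/EI
  span CE: UDL 16.2: wL³/(24EI) = 414.5/EI
  relative rotation θ_0 = (168.7 + 414.5)/EI = 583.3/EI
A unit hogging moment at C produces rotation L₁/(3EI) + L₂/(3EI) = 4.633/EI.
Slope continuity at C: θ_0 = M_C·4.633/EI, so M_C = 583.3/4.633 = 125.9 kN·m (hogging).

M_C = 125.9 kN·m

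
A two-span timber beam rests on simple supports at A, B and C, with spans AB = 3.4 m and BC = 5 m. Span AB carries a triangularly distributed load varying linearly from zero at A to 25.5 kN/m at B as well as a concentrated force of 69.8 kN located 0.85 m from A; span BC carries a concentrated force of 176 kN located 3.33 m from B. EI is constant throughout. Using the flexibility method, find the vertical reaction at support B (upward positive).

R_B = 153 kN

Take M_B as the redundant. Released structure: two simple spans AB and BC with a hinge at B.
Discontinuity in slope at B on the released structure — sum the simple-span end rotations:
  span AB: triangular load, peak 25.5: w₀L³/(45EI) = 22.27/EI
  span AB: point load 69.8 at a = 0.85: Pab(L + a)/(6LEI) = 31.52/EI
  span BC: point load 176 at a = 3.33: Pab(L + b)/(6LEI) = 217.6/EI
  relative rotation θ_0 = (53.79 + 217.6)/EI = 271.4/EI
A unit hogging moment at B produces rotation L₁/(3EI) + L₂/(3EI) = 2.8/EI.
Compatibility: M_B·(L₁+L₂)/(3EI) = θ_0, giving M_B = 96.93 kN·m (hogging).
Span AB, ΣM about A with M_B applied at B: R_B^{AB}·3.4 = 157.6 + 96.93, so R_B^{AB} = 74.86 kN and R_A = 113.2 − 74.86 = 38.29 kN.
Span BC, ΣM about C: R_B^{BC}·5 = 293.9 + 96.93, so R_B^{BC} = 78.17 kN and R_C = 176 − 78.17 = 97.83 kN.
R_B = 74.86 + 78.17 = 153 kN.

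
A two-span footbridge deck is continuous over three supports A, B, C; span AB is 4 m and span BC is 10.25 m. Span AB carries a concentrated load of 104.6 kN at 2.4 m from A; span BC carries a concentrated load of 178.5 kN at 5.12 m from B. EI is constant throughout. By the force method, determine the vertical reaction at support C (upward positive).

R_C = 62.88 kN

Insert a hinge at B; M_B is the redundant, and each span becomes simply supported.
Rotations at B on the released spans (each span's end-slope, ×1/EI):
  span AB: point load 104.6 at a = 2.4: Pab(L + a)/(6LEI) = 107.1/EI
  span BC: point load 178.5 at a = 5.12: Pab(L + b)/(6LEI) = 1172/EI
  relative rotation θ_0 = (107.1 + 1172)/EI = 1280/EI
A unit hogging moment at B produces rotation L₁/(3EI) + L₂/(3EI) = 4.75/EI.
Slope continuity at B: θ_0 = M_B·4.75/EI, so M_B = 1280/4.75 = 269.4 kN·m (hogging).
Span BC, ΣM about C: R_B^{BC}·10.25 = 915.7 + 269.4, so R_B^{BC} = 115.6 kN and R_C = 178.5 − 115.6 = 62.88 kN.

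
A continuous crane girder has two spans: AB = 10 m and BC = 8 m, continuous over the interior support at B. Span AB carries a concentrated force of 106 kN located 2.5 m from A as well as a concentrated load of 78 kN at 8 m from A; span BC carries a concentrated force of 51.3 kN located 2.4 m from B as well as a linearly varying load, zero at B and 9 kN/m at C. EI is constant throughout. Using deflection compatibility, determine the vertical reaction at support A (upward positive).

Release continuity at B by inserting a hinge; the redundant is the internal moment M_B. The primary structure is two simply-supported spans AB and BC.
End slopes at the hinge B, treating each span as simply supported:
  span AB: point load 106 at a = 2.5: Pab(L + a)/(6LEI) = 414.1/EI
  span AB: point load 78 at a = 8: Pab(L + a)/(6LEI) = 374.4/EI
  span BC: point load 51.3 at a = 2.4: Pab(L + b)/(6LEI) = 195.4/EI
  span BC: triangular load, peak 9: 7w₀L³/(360EI) = 89.6/EI
  relative rotation θ_0 = (788.5 + 285)/EI = 1073/EI
A unit hogging moment at B produces rotation L₁/(3EI) + L₂/(3EI) = 6/EI.
Compatibility: M_B·(L₁+L₂)/(3EI) = θ_0, giving M_B = 178.9 kN·m (hogging).
Span AB, ΣM about A with M_B applied at B: R_B^{AB}·10 = 889 + 178.9, so R_B^{AB} = 106.8 kN and R_A = 184 − 106.8 = 77.21 kN.

R_A = 77.21 kN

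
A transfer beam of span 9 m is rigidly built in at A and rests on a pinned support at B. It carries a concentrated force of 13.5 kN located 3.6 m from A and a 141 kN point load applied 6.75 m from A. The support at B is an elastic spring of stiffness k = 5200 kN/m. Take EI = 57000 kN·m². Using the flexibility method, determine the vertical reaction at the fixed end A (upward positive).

R_A = 66.44 kN

Choose R_B as the redundant. The primary structure is the cantilever fixed at A.
Primary-structure tip deflection at B by superposition:
  point load 13.5 at a = 3.6: Pa²(3L − a)/(6EI) = 682.3/EI
  point load 141 at a = 6.75: Pa²(3L − a)/(6EI) = 21682/EI
  δ_0 = 22364/EI
Tip deflection under a unit load at B: L³/(3EI) = 243/EI.
With EI = 57000 kN·m²: δ_0 = 0.39236 m and δ_{BB} = 0.004263 m/kN.
Compatibility — the spring shortens by R_B/k under the reaction it provides: δ_0 − R_B·δ_{BB} = R_B/k. With 1/k = 0.000192 m/kN, R_B = δ_0 / (δ_{BB} + 1/k) = 0.39236 / (0.004263 + 0.000192) = 88.06 kN.
Vertical equilibrium: R_A = ΣP − R_B = 154.5 − 88.06 = 66.44 kN.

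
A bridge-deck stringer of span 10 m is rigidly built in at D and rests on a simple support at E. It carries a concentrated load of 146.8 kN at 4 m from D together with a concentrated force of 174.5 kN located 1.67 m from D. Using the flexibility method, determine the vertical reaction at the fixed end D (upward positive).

Take the reaction at E as the redundant and release it; the primary structure is a cantilever fixed at D.
Primary-structure tip deflection at E by superposition:
  point load 146.8 at a = 4: Pa²(3L − a)/(6EI) = 10178/EI
  point load 174.5 at a = 1.67: Pa²(3L − a)/(6EI) = 2298/EI
  δ_0 = 12476/EI
Tip deflection under a unit load at E: L³/(3EI) = 333.3/EI.
The prop prevents deflection at E: R_E = δ_0/δ_{EE} = 12476/333.3 = 37.43 kN.
Vertical equilibrium: R_D = ΣP − R_E = 321.3 − 37.43 = 283.9 kN.

R_D = 283.9 kN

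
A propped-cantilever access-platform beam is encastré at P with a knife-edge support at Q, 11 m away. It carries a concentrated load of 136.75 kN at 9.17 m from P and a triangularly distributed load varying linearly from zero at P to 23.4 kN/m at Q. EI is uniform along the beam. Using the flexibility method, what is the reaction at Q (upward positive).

Choose R_Q as the redundant. The primary structure is the cantilever fixed at P.
Deflection at Q on the released cantilever, summing each load's contribution:
  point load 136.75 at a = 9.17: Pa²(3L − a)/(6EI) = 45671/EI
  triangular load, peak 23.4 at the free end: 11w₀L⁴/(120EI) = 31405/EI
  δ_0 = 77076/EI
Tip deflection under a unit load at Q: L³/(3EI) = 443.7/EI.
The prop prevents deflection at Q: R_Q = δ_0/δ_{QQ} = 77076/443.7 = 173.7 kN.

R_Q = 173.7 kN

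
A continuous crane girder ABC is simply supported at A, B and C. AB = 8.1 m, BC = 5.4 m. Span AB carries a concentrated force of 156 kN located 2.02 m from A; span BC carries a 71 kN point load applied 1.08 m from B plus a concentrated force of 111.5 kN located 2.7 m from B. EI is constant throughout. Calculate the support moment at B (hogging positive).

M_B = 155.9 kN·m

Take M_B as the redundant. Released structure: two simple spans AB and BC with a hinge at B.
Rotations at B on the released spans (each span's end-slope, ×1/EI):
  span AB: point load 156 at a = 2.02: Pab(L + a)/(6LEI) = 399/EI
  span BC: point load 71 at a = 1.08: Pab(L + b)/(6LEI) = 99.38/EI
  span BC: point load 111.5 at a = 2.7: Pab(L + b)/(6LEI) = 203.2/EI
  relative rotation θ_0 = (399 + 302.6)/EI = 701.5/EI
A unit hogging moment at B produces rotation L₁/(3EI) + L₂/(3EI) = 4.5/EI.
Compatibility: M_B·(L₁+L₂)/(3EI) = θ_0, giving M_B = 155.9 kN·m (hogging).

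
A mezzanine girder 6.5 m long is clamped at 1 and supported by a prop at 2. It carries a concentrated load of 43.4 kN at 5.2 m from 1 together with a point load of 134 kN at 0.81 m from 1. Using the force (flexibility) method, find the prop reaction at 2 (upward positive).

Take the reaction at 2 as the redundant and release it; the primary structure is a cantilever fixed at 1.
Free-end deflection of the primary structure under the applied loading (downward +):
  point load 43.4 at a = 5.2: Pa²(3L − a)/(6EI) = 2797/EI
  point load 134 at a = 0.81: Pa²(3L − a)/(6EI) = 273.9/EI
  δ_0 = 3071/EI
Tip deflection under a unit load at 2: L³/(3EI) = 91.54/EI.
The prop prevents deflection at 2: R_2 = δ_0/δ_{22} = 3071/91.54 = 33.55 kN.

R_2 = 33.55 kN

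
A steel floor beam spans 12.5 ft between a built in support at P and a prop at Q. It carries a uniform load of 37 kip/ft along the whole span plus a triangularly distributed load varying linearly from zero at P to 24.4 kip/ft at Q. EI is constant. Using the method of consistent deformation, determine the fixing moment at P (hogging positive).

Remove the prop at Q; the released (primary) structure is a cantilever built in at P.
Free-end deflection of the primary structure under the applied loading (downward +):
  UDL 37: wL⁴/(8EI) = 112915/EI
  triangular load, peak 24.4 at the free end: 11w₀L⁴/(120EI) = 54606/EI
  δ_0 = 167521/EI
Flexibility coefficient — unit upward force at Q: δ_{QQ} = L³/(3EI) = 651/EI.
The prop prevents deflection at Q: R_Q = δ_0/δ_{QQ} = 167521/651 = 257.3 kip.
Moment equilibrium about P: M_P = Σ(load moments about P) − R_Q·L = 4161 − 257.3×12.5 = 945.1 kip·ft.

M_P = 945.1 kip·ft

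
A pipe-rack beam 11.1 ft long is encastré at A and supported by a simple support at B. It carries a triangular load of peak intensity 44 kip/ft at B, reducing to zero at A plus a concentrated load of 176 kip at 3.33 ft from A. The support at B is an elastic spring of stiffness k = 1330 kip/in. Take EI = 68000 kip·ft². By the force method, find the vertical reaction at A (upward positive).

R_A = 265.9 kip

Release the roller at B. Primary structure: cantilever fixed at A.
Free-end deflection of the primary structure under the applied loading (downward +):
  triangular load, peak 44 at the free end: 11w₀L⁴/(120EI) = 61229/EI
  point load 176 at a = 3.33: Pa²(3L − a)/(6EI) = 9748/EI
  δ_0 = 70977/EI
Tip deflection under a unit load at B: L³/(3EI) = 455.9/EI.
With EI = 68000 kip·ft²: δ_0 = 1.0438 ft and δ_{BB} = 0.006704 ft/kip.
Compatibility — the spring shortens by R_B/k under the reaction it provides: δ_0 − R_B·δ_{BB} = R_B/k. With 1/k = 1/(1330×12) ft/kip = 0.000063 ft/kip, R_B = δ_0 / (δ_{BB} + 1/k) = 1.0438 / (0.006704 + 0.000063) = 154.3 kip.
Vertical equilibrium: R_A = ΣP − R_B = 420.2 − 154.3 = 265.9 kip.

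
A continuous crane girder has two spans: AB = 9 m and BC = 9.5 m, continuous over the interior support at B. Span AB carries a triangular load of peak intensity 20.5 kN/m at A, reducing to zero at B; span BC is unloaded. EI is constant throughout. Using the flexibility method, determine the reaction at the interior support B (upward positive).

Release continuity at B by inserting a hinge; the redundant is the internal moment M_B. The primary structure is two simply-supported spans AB and BC.
End slopes at the hinge B, treating each span as simply supported:
  span AB: triangular load, peak 20.5: 7w₀L³/(360EI) = 290.6/EI
  relative rotation θ_0 = (290.6 + 0)/EI = 290.6/EI
A unit hogging moment at B produces rotation L₁/(3EI) + L₂/(3EI) = 6.167/EI.
Slope continuity at B: θ_0 = M_B·6.167/EI, so M_B = 290.6/6.167 = 47.12 kN·m (hogging).
Span AB, ΣM about A with M_B applied at B: R_B^{AB}·9 = 276.8 + 47.12, so R_B^{AB} = 35.99 kN and R_A = 92.25 − 35.99 = 56.26 kN.
Span BC, ΣM about C: R_B^{BC}·9.5 = 0 + 47.12, so R_B^{BC} = 4.96 kN and R_C = 0 − 4.96 = -4.96 kN.
R_B = 35.99 + 4.96 = 40.95 kN.

R_B = 40.95 kN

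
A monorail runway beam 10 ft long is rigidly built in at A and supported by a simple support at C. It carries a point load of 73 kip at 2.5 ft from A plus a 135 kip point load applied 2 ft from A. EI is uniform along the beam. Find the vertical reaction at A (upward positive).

R_A = 194.2 kip

Take the reaction at C as the redundant and release it; the primary structure is a cantilever fixed at A.
Downward deflection at the released point C due to the loads:
  point load 73 at a = 2.5: Pa²(3L − a)/(6EI) = 2091/EI
  point load 135 at a = 2: Pa²(3L − a)/(6EI) = 2520/EI
  δ_0 = 4611/EI
Tip deflection under a unit load at C: L³/(3EI) = 333.3/EI.
Compatibility at C: δ_0 − R_C·δ_{CC} = 0, so R_C = 4611/333.3 = 13.83 kip.
Vertical equilibrium: R_A = ΣP − R_C = 208 − 13.83 = 194.2 kip.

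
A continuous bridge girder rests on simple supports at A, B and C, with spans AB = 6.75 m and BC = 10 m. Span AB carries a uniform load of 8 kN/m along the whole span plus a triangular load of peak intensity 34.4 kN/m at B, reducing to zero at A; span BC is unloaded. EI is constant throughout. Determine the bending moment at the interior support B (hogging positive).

M_B = 60.47 kN·m

Release continuity at B by inserting a hinge; the redundant is the internal moment M_B. The primary structure is two simply-supported spans AB and BC.
End slopes at the hinge B, treating each span as simply supported:
  span AB: UDL 8: wL³/(24EI) = 102.5/EI
  span AB: triangular load, peak 34.4: w₀L³/(45EI) = 235.1/EI
  relative rotation θ_0 = (337.6 + 0)/EI = 337.6/EI
A unit hogging moment at B produces rotation L₁/(3EI) + L₂/(3EI) = 5.583/EI.
Slope continuity at B: θ_0 = M_B·5.583/EI, so M_B = 337.6/5.583 = 60.47 kN·m (hogging).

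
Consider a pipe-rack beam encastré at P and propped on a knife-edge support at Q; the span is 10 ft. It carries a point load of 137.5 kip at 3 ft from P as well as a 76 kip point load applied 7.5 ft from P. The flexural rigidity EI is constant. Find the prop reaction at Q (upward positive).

R_Q = 64.8 kip

Remove the prop at Q; the released (primary) structure is a cantilever built in at P.
Downward deflection at the released point Q due to the loads:
  point load 137.5 at a = 3: Pa²(3L − a)/(6EI) = 5569/EI
  point load 76 at a = 7.5: Pa²(3L − a)/(6EI) = 16031/EI
  δ_0 = 21600/EI
Flexibility coefficient — unit upward force at Q: δ_{QQ} = L³/(3EI) = 333.3/EI.
The prop prevents deflection at Q: R_Q = δ_0/δ_{QQ} = 21600/333.3 = 64.8 kip.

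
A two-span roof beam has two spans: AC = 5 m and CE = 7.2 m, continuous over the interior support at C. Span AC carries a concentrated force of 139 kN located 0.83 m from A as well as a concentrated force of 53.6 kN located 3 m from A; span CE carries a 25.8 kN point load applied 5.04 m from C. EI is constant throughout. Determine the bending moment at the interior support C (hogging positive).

M_C = 59.04 kN·m

Insert a hinge at C; M_C is the redundant, and each span becomes simply supported.
End slopes at the hinge C, treating each span as simply supported:
  span AC: point load 139 at a = 0.83: Pab(L + a)/(6LEI) = 93.49/EI
  span AC: point load 53.6 at a = 3: Pab(L + a)/(6LEI) = 85.76/EI
  span CE: point load 25.8 at a = 5.04: Pab(L + b)/(6LEI) = 60.85/EI
  relative rotation θ_0 = (179.3 + 60.85)/EI = 240.1/EI
A unit hogging moment at C produces rotation L₁/(3EI) + L₂/(3EI) = 4.067/EI.
Compatibility: M_C·(L₁+L₂)/(3EI) = θ_0, giving M_C = 59.04 kN·m (hogging).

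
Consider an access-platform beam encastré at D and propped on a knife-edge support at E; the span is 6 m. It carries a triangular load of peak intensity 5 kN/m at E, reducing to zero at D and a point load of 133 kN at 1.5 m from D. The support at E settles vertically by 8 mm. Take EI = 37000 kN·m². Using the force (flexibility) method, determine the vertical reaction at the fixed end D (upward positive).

Choose R_E as the redundant. The primary structure is the cantilever fixed at D.
Primary-structure tip deflection at E by superposition:
  triangular load, peak 5 at the free end: 11w₀L⁴/(120EI) = 594/EI
  point load 133 at a = 1.5: Pa²(3L − a)/(6EI) = 822.9/EI
  δ_0 = 1417/EI
Tip deflection under a unit load at E: L³/(3EI) = 72/EI.
With EI = 37000 kN·m²: δ_0 = 0.038296 m and δ_{EE} = 0.001946 m/kN.
Compatibility — the beam at E must follow the support down by 0.008 m: δ_0 − R_E·δ_{EE} = 0.008, so R_E = (0.038296 − 0.008)/0.001946 = 15.57 kN.
Vertical equilibrium: R_D = ΣP − R_E = 148 − 15.57 = 132.4 kN.

R_D = 132.4 kN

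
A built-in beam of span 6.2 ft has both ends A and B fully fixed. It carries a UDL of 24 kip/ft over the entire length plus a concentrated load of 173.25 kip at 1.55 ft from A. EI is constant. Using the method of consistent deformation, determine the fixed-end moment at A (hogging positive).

Take the two fixed-end moments M_A, M_B as redundants; the released structure is the simple span AB.
On the primary (simply-supported) span, the end slopes from the loading are:
  at A: UDL 24: wL³/(24EI) = 238.3/EI
  at B: UDL 24: wL³/(24EI) = 238.3/EI
  at A: point load 173.25 at a = 1.55: Pab(L + b)/(6LEI) = 364.2/EI
  at B: point load 173.25 at a = 1.55: Pab(L + a)/(6LEI) = 260.1/EI
  θ_A0 = 602.5/EI,  θ_B0 = 498.5/EI
Flexibility coefficients: a unit moment at one end gives L/(3EI) there and L/(6EI) at the far end, so f₁₁ = f₂₂ = 2.067/EI and f₁₂ = f₂₁ = 1.033/EI.
Compatibility — zero rotation at each built-in end:
  2.067 M_A + 1.033 M_B = 602.5
  1.033 M_A + 2.067 M_B = 498.5
Solving the pair gives M_A = 227.9 kip·ft and M_B = 127.2 kip·ft (hogging).

M_A = 227.9 kip·ft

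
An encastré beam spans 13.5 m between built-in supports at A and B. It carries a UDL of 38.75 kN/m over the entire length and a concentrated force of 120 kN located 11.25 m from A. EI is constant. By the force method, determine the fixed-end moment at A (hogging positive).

Release both end moments; the primary structure is a simply-supported span AB with redundants M_A and M_B.
Simple-span end rotations at A and B under the given loads:
  at A: UDL 38.75: wL³/(24EI) = 3972/EI
  at B: UDL 38.75: wL³/(24EI) = 3972/EI
  at A: point load 120 at a = 11.25: Pab(L + b)/(6LEI) = 590.6/EI
  at B: point load 120 at a = 11.25: Pab(L + a)/(6LEI) = 928.1/EI
  θ_A0 = 4563/EI,  θ_B0 = 4901/EI
Flexibility coefficients: a unit moment at one end gives L/(3EI) there and L/(6EI) at the far end, so f₁₁ = f₂₂ = 4.5/EI and f₁₂ = f₂₁ = 2.25/EI.
Compatibility — zero rotation at each built-in end:
  4.5 M_A + 2.25 M_B = 4563
  2.25 M_A + 4.5 M_B = 4901
Solving the pair gives M_A = 626 kN·m and M_B = 776 kN·m (hogging).

M_A = 626 kN·m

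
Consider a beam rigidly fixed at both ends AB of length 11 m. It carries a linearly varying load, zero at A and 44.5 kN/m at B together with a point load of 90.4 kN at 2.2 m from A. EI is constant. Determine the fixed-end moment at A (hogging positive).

M_A = 306.8 kN·m

Release both end moments; the primary structure is a simply-supported span AB with redundants M_A and M_B.
End rotations of the released simple span under the applied load (×1/EI):
  at A: triangular load, peak 44.5: 7w₀L³/(360EI) = 1152/EI
  at B: triangular load, peak 44.5: w₀L³/(45EI) = 1316/EI
  at A: point load 90.4 at a = 2.2: Pab(L + b)/(6LEI) = 525/EI
  at B: point load 90.4 at a = 2.2: Pab(L + a)/(6LEI) = 350/EI
  θ_A0 = 1677/EI,  θ_B0 = 1666/EI
Flexibility coefficients: a unit moment at one end gives L/(3EI) there and L/(6EI) at the far end, so f₁₁ = f₂₂ = 3.667/EI and f₁₂ = f₂₁ = 1.833/EI.
Compatibility — zero rotation at each built-in end:
  3.667 M_A + 1.833 M_B = 1677
  1.833 M_A + 3.667 M_B = 1666
Solving the pair gives M_A = 306.8 kN·m and M_B = 301 kN·m (hogging).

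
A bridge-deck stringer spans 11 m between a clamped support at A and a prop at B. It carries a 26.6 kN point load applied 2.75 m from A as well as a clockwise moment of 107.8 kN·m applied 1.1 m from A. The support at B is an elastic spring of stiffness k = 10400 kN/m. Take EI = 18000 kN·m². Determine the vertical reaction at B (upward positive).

Choose R_B as the redundant. The primary structure is the cantilever fixed at A.
Free-end deflection of the primary structure under the applied loading (downward +):
  point load 26.6 at a = 2.75: Pa²(3L − a)/(6EI) = 1014/EI
  clockwise couple 107.8 at a = 1.1: M₀a(2L − a)/(2EI) = 1239/EI
  δ_0 = 2253/EI
Flexibility coefficient — unit upward force at B: δ_{BB} = L³/(3EI) = 443.7/EI.
With EI = 18000 kN·m²: δ_0 = 0.12519 m and δ_{BB} = 0.024648 m/kN.
Compatibility — the spring shortens by R_B/k under the reaction it provides: δ_0 − R_B·δ_{BB} = R_B/k. With 1/k = 0.000096 m/kN, R_B = δ_0 / (δ_{BB} + 1/k) = 0.12519 / (0.024648 + 0.000096) = 5.059 kN.

R_B = 5.059 kN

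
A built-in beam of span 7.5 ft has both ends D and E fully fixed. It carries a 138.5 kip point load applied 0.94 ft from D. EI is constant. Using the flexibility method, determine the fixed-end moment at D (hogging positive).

Release both end moments; the primary structure is a simply-supported span DE with redundants M_D and M_E.
Simple-span end rotations at D and E under the given loads:
  at D: point load 138.5 at a = 0.94: Pab(L + b)/(6LEI) = 266.8/EI
  at E: point load 138.5 at a = 0.94: Pab(L + a)/(6LEI) = 160.2/EI
  θ_D0 = 266.8/EI,  θ_E0 = 160.2/EI
Flexibility coefficients: a unit moment at one end gives L/(3EI) there and L/(6EI) at the far end, so f₁₁ = f₂₂ = 2.5/EI and f₁₂ = f₂₁ = 1.25/EI.
Compatibility — zero rotation at each built-in end:
  2.5 M_D + 1.25 M_E = 266.8
  1.25 M_D + 2.5 M_E = 160.2
Solving the pair gives M_D = 99.6 kip·ft and M_E = 14.27 kip·ft (hogging).

M_D = 99.6 kip·ft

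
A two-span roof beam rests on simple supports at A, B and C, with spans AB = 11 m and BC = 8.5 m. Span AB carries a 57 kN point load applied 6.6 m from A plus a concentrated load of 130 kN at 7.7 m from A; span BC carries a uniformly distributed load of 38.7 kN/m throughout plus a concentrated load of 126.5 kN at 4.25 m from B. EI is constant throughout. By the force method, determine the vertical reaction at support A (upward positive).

Take M_B as the redundant. Released structure: two simple spans AB and BC with a hinge at B.
Discontinuity in slope at B on the released structure — sum the simple-span end rotations:
  span AB: point load 57 at a = 6.6: Pab(L + a)/(6LEI) = 441.4/EI
  span AB: point load 130 at a = 7.7: Pab(L + a)/(6LEI) = 935.9/EI
  span BC: UDL 38.7: wL³/(24EI) = 990.3/EI
  span BC: point load 126.5 at a = 4.25: Pab(L + b)/(6LEI) = 571.2/EI
  relative rotation θ_0 = (1377 + 1562)/EI = 2939/EI
A unit hogging moment at B produces rotation L₁/(3EI) + L₂/(3EI) = 6.5/EI.
Slope continuity at B: θ_0 = M_B·6.5/EI, so M_B = 2939/6.5 = 452.1 kN·m (hogging).
Span AB, ΣM about A with M_B applied at B: R_B^{AB}·11 = 1377 + 452.1, so R_B^{AB} = 166.3 kN and R_A = 187 − 166.3 = 20.7 kN.

R_A = 20.7 kN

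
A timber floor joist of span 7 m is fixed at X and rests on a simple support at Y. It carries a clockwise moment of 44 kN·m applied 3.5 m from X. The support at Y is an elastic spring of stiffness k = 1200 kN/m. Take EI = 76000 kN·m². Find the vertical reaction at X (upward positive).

Choose R_Y as the redundant. The primary structure is the cantilever fixed at X.
Downward deflection at the released point Y due to the loads:
  clockwise couple 44 at a = 3.5: M₀a(2L − a)/(2EI) = 808.5/EI
Flexibility coefficient — unit upward force at Y: δ_{YY} = L³/(3EI) = 114.3/EI.
With EI = 76000 kN·m²: δ_0 = 0.010638 m and δ_{YY} = 0.001504 m/kN.
Compatibility — the spring shortens by R_Y/k under the reaction it provides: δ_0 − R_Y·δ_{YY} = R_Y/k. With 1/k = 0.000833 m/kN, R_Y = δ_0 / (δ_{YY} + 1/k) = 0.010638 / (0.001504 + 0.000833) = 4.551 kN.
Vertical equilibrium: R_X = ΣP − R_Y = 0 − 4.551 = -4.551 kN.

R_X = -4.551 kN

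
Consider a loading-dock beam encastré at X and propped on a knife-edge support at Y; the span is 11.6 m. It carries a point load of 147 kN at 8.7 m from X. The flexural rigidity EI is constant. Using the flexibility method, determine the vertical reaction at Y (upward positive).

Release the roller at Y. Primary structure: cantilever fixed at X.
Deflection at Y on the released cantilever, summing each load's contribution:
  point load 147 at a = 8.7: Pa²(3L − a)/(6EI) = 48400/EI
Flexibility coefficient — unit upward force at Y: δ_{YY} = L³/(3EI) = 520.3/EI.
The prop prevents deflection at Y: R_Y = δ_0/δ_{YY} = 48400/520.3 = 93.02 kN.

R_Y = 93.02 kN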